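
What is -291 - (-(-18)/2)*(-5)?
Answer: -246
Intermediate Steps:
-291 - (-(-18)/2)*(-5) = -291 - (-3*(-3))*(-5) = -291 - 9*(-5) = -291 - 1*(-45) = -291 + 45 = -246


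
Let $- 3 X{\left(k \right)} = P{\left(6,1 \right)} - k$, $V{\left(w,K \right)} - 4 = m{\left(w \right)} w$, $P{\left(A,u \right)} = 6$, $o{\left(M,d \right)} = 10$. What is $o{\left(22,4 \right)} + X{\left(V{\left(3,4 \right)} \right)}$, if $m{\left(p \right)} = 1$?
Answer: $\frac{31}{3} \approx 10.333$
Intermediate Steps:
$V{\left(w,K \right)} = 4 + w$ ($V{\left(w,K \right)} = 4 + 1 w = 4 + w$)
$X{\left(k \right)} = -2 + \frac{k}{3}$ ($X{\left(k \right)} = - \frac{6 - k}{3} = -2 + \frac{k}{3}$)
$o{\left(22,4 \right)} + X{\left(V{\left(3,4 \right)} \right)} = 10 - \left(2 - \frac{4 + 3}{3}\right) = 10 + \left(-2 + \frac{1}{3} \cdot 7\right) = 10 + \left(-2 + \frac{7}{3}\right) = 10 + \frac{1}{3} = \frac{31}{3}$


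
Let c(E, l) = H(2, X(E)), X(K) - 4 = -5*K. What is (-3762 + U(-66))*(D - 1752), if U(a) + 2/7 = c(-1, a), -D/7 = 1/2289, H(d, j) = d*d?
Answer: 15071984740/2289 ≈ 6.5845e+6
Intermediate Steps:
X(K) = 4 - 5*K
H(d, j) = d²
c(E, l) = 4 (c(E, l) = 2² = 4)
D = -1/327 (D = -7/2289 = -7*1/2289 = -1/327 ≈ -0.0030581)
U(a) = 26/7 (U(a) = -2/7 + 4 = 26/7)
(-3762 + U(-66))*(D - 1752) = (-3762 + 26/7)*(-1/327 - 1752) = -26308/7*(-572905/327) = 15071984740/2289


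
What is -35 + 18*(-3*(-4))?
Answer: 181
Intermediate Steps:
-35 + 18*(-3*(-4)) = -35 + 18*12 = -35 + 216 = 181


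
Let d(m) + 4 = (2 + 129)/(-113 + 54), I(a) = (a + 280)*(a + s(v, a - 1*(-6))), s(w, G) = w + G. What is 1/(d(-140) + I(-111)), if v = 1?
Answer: -59/2144132 ≈ -2.7517e-5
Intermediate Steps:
s(w, G) = G + w
I(a) = (7 + 2*a)*(280 + a) (I(a) = (a + 280)*(a + ((a - 1*(-6)) + 1)) = (280 + a)*(a + ((a + 6) + 1)) = (280 + a)*(a + ((6 + a) + 1)) = (280 + a)*(a + (7 + a)) = (280 + a)*(7 + 2*a) = (7 + 2*a)*(280 + a))
d(m) = -367/59 (d(m) = -4 + (2 + 129)/(-113 + 54) = -4 + 131/(-59) = -4 + 131*(-1/59) = -4 - 131/59 = -367/59)
1/(d(-140) + I(-111)) = 1/(-367/59 + (1960 + 2*(-111)² + 567*(-111))) = 1/(-367/59 + (1960 + 2*12321 - 62937)) = 1/(-367/59 + (1960 + 24642 - 62937)) = 1/(-367/59 - 36335) = 1/(-2144132/59) = -59/2144132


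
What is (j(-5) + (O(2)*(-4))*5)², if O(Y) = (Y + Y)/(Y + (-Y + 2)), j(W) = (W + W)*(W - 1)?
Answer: 400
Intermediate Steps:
j(W) = 2*W*(-1 + W) (j(W) = (2*W)*(-1 + W) = 2*W*(-1 + W))
O(Y) = Y (O(Y) = (2*Y)/(Y + (2 - Y)) = (2*Y)/2 = (2*Y)*(½) = Y)
(j(-5) + (O(2)*(-4))*5)² = (2*(-5)*(-1 - 5) + (2*(-4))*5)² = (2*(-5)*(-6) - 8*5)² = (60 - 40)² = 20² = 400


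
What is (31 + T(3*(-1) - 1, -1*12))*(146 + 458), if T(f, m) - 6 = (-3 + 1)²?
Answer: 24764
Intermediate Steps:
T(f, m) = 10 (T(f, m) = 6 + (-3 + 1)² = 6 + (-2)² = 6 + 4 = 10)
(31 + T(3*(-1) - 1, -1*12))*(146 + 458) = (31 + 10)*(146 + 458) = 41*604 = 24764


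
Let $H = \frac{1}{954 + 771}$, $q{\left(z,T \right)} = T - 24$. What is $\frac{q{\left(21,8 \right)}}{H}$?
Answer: $-27600$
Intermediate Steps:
$q{\left(z,T \right)} = -24 + T$
$H = \frac{1}{1725} \approx 0.00057971$
$\frac{q{\left(21,8 \right)}}{H} = \left(-24 + 8\right) \frac{1}{\frac{1}{1725}} = \left(-16\right) 1725 = -27600$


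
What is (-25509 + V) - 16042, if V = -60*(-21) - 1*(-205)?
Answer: -40086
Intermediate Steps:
V = 1465 (V = 1260 + 205 = 1465)
(-25509 + V) - 16042 = (-25509 + 1465) - 16042 = -24044 - 16042 = -40086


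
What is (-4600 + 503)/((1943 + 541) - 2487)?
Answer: 4097/3 ≈ 1365.7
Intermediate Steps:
(-4600 + 503)/((1943 + 541) - 2487) = -4097/(2484 - 2487) = -4097/(-3) = -4097*(-⅓) = 4097/3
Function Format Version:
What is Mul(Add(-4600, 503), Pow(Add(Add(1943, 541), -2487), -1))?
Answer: Rational(4097, 3) ≈ 1365.7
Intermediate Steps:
Mul(Add(-4600, 503), Pow(Add(Add(1943, 541), -2487), -1)) = Mul(-4097, Pow(Add(2484, -2487), -1)) = Mul(-4097, Pow(-3, -1)) = Mul(-4097, Rational(-1, 3)) = Rational(4097, 3)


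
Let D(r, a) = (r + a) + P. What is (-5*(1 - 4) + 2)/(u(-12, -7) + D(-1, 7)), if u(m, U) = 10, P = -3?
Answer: 17/13 ≈ 1.3077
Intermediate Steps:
D(r, a) = -3 + a + r (D(r, a) = (r + a) - 3 = (a + r) - 3 = -3 + a + r)
(-5*(1 - 4) + 2)/(u(-12, -7) + D(-1, 7)) = (-5*(1 - 4) + 2)/(10 + (-3 + 7 - 1)) = (-5*(-3) + 2)/(10 + 3) = (15 + 2)/13 = (1/13)*17 = 17/13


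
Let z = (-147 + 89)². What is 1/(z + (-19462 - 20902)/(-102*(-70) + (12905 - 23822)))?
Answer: 3777/12746192 ≈ 0.00029632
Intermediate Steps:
z = 3364 (z = (-58)² = 3364)
1/(z + (-19462 - 20902)/(-102*(-70) + (12905 - 23822))) = 1/(3364 + (-19462 - 20902)/(-102*(-70) + (12905 - 23822))) = 1/(3364 - 40364/(7140 - 10917)) = 1/(3364 - 40364/(-3777)) = 1/(3364 - 40364*(-1/3777)) = 1/(3364 + 40364/3777) = 1/(12746192/3777) = 3777/12746192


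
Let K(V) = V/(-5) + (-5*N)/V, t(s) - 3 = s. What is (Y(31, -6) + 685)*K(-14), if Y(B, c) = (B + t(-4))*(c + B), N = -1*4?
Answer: 1968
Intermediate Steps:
t(s) = 3 + s
N = -4
Y(B, c) = (-1 + B)*(B + c) (Y(B, c) = (B + (3 - 4))*(c + B) = (B - 1)*(B + c) = (-1 + B)*(B + c))
K(V) = 20/V - V/5 (K(V) = V/(-5) + (-5*(-4))/V = V*(-⅕) + 20/V = -V/5 + 20/V = 20/V - V/5)
(Y(31, -6) + 685)*K(-14) = ((31² - 1*31 - 1*(-6) + 31*(-6)) + 685)*(20/(-14) - ⅕*(-14)) = ((961 - 31 + 6 - 186) + 685)*(20*(-1/14) + 14/5) = (750 + 685)*(-10/7 + 14/5) = 1435*(48/35) = 1968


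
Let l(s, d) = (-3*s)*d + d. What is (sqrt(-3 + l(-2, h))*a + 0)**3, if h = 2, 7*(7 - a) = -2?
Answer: 1459161*sqrt(11)/343 ≈ 14109.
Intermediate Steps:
a = 51/7 (a = 7 - 1/7*(-2) = 7 + 2/7 = 51/7 ≈ 7.2857)
l(s, d) = d - 3*d*s (l(s, d) = -3*d*s + d = d - 3*d*s)
(sqrt(-3 + l(-2, h))*a + 0)**3 = (sqrt(-3 + 2*(1 - 3*(-2)))*(51/7) + 0)**3 = (sqrt(-3 + 2*(1 + 6))*(51/7) + 0)**3 = (sqrt(-3 + 2*7)*(51/7) + 0)**3 = (sqrt(-3 + 14)*(51/7) + 0)**3 = (sqrt(11)*(51/7) + 0)**3 = (51*sqrt(11)/7 + 0)**3 = (51*sqrt(11)/7)**3 = 1459161*sqrt(11)/343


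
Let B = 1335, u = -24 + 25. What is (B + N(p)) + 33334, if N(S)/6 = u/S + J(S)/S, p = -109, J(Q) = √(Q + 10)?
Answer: 3778915/109 - 18*I*√11/109 ≈ 34669.0 - 0.5477*I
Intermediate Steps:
u = 1
J(Q) = √(10 + Q)
N(S) = 6/S + 6*√(10 + S)/S (N(S) = 6*(1/S + √(10 + S)/S) = 6/S + 6*√(10 + S)/S)
(B + N(p)) + 33334 = (1335 + 6*(1 + √(10 - 109))/(-109)) + 33334 = (1335 + 6*(-1/109)*(1 + √(-99))) + 33334 = (1335 + 6*(-1/109)*(1 + 3*I*√11)) + 33334 = (1335 + (-6/109 - 18*I*√11/109)) + 33334 = (145509/109 - 18*I*√11/109) + 33334 = 3778915/109 - 18*I*√11/109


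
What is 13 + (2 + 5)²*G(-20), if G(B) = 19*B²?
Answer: 372413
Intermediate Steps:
13 + (2 + 5)²*G(-20) = 13 + (2 + 5)²*(19*(-20)²) = 13 + 7²*(19*400) = 13 + 49*7600 = 13 + 372400 = 372413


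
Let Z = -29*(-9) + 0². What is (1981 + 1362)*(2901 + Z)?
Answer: 10570566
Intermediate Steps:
Z = 261 (Z = 261 + 0 = 261)
(1981 + 1362)*(2901 + Z) = (1981 + 1362)*(2901 + 261) = 3343*3162 = 10570566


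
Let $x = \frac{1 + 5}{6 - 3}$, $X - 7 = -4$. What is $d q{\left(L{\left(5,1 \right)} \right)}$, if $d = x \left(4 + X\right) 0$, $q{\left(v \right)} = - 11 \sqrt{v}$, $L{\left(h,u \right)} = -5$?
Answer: $0$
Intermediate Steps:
$X = 3$ ($X = 7 - 4 = 3$)
$x = 2$ ($x = \frac{6}{3} = 6 \cdot \frac{1}{3} = 2$)
$d = 0$ ($d = 2 \left(4 + 3\right) 0 = 2 \cdot 7 \cdot 0 = 14 \cdot 0 = 0$)
$d q{\left(L{\left(5,1 \right)} \right)} = 0 \left(- 11 \sqrt{-5}\right) = 0 \left(- 11 i \sqrt{5}\right) = 0$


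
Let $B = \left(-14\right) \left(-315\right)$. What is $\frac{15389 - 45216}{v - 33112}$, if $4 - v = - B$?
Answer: $\frac{29827}{28698} \approx 1.0393$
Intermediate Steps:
$B = 4410$
$v = 4414$ ($v = 4 - \left(-1\right) 4410 = 4 - -4410 = 4 + 4410 = 4414$)
$\frac{15389 - 45216}{v - 33112} = \frac{15389 - 45216}{4414 - 33112} = - \frac{29827}{-28698} = \left(-29827\right) \left(- \frac{1}{28698}\right) = \frac{29827}{28698}$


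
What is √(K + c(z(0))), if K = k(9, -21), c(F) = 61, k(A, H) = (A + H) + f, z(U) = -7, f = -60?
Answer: I*√11 ≈ 3.3166*I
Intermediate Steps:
k(A, H) = -60 + A + H (k(A, H) = (A + H) - 60 = -60 + A + H)
K = -72 (K = -60 + 9 - 21 = -72)
√(K + c(z(0))) = √(-72 + 61) = √(-11) = I*√11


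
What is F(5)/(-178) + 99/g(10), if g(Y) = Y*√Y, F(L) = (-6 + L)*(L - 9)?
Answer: -2/89 + 99*√10/100 ≈ 3.1082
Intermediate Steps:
F(L) = (-9 + L)*(-6 + L) (F(L) = (-6 + L)*(-9 + L) = (-9 + L)*(-6 + L))
g(Y) = Y^(3/2)
F(5)/(-178) + 99/g(10) = (54 + 5² - 15*5)/(-178) + 99/(10^(3/2)) = (54 + 25 - 75)*(-1/178) + 99/((10*√10)) = 4*(-1/178) + 99*(√10/100) = -2/89 + 99*√10/100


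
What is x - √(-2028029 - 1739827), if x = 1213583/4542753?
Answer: 1213583/4542753 - 4*I*√235491 ≈ 0.26715 - 1941.1*I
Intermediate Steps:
x = 1213583/4542753 (x = 1213583*(1/4542753) = 1213583/4542753 ≈ 0.26715)
x - √(-2028029 - 1739827) = 1213583/4542753 - √(-2028029 - 1739827) = 1213583/4542753 - √(-3767856) = 1213583/4542753 - 4*I*√235491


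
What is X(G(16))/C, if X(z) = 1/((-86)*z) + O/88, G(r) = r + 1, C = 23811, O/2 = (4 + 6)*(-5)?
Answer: -9143/191464251 ≈ -4.7753e-5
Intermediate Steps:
O = -100 (O = 2*((4 + 6)*(-5)) = 2*(10*(-5)) = 2*(-50) = -100)
G(r) = 1 + r
X(z) = -25/22 - 1/(86*z) (X(z) = 1/((-86)*z) - 100/88 = -1/(86*z) - 100*1/88 = -1/(86*z) - 25/22 = -25/22 - 1/(86*z))
X(G(16))/C = ((-11 - 1075*(1 + 16))/(946*(1 + 16)))/23811 = ((1/946)*(-11 - 1075*17)/17)*(1/23811) = ((1/946)*(1/17)*(-11 - 18275))*(1/23811) = ((1/946)*(1/17)*(-18286))*(1/23811) = -9143/8041*1/23811 = -9143/191464251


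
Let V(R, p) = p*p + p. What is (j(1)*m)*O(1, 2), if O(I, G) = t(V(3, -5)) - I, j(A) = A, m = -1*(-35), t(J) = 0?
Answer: -35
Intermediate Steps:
V(R, p) = p + p² (V(R, p) = p² + p = p + p²)
m = 35
O(I, G) = -I (O(I, G) = 0 - I = -I)
(j(1)*m)*O(1, 2) = (1*35)*(-1*1) = 35*(-1) = -35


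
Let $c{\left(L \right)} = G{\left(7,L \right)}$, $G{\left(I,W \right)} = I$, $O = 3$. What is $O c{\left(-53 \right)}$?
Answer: $21$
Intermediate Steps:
$c{\left(L \right)} = 7$
$O c{\left(-53 \right)} = 3 \cdot 7 = 21$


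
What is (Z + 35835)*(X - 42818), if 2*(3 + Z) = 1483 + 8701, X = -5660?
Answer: -1983913672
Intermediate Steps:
Z = 5089 (Z = -3 + (1483 + 8701)/2 = -3 + (1/2)*10184 = -3 + 5092 = 5089)
(Z + 35835)*(X - 42818) = (5089 + 35835)*(-5660 - 42818) = 40924*(-48478) = -1983913672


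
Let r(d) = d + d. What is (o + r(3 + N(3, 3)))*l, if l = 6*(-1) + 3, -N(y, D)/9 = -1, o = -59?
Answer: 105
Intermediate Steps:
N(y, D) = 9 (N(y, D) = -9*(-1) = 9)
l = -3 (l = -6 + 3 = -3)
r(d) = 2*d
(o + r(3 + N(3, 3)))*l = (-59 + 2*(3 + 9))*(-3) = (-59 + 2*12)*(-3) = (-59 + 24)*(-3) = -35*(-3) = 105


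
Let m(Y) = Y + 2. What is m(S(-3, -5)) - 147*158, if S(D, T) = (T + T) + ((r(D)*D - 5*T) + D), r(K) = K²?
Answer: -23239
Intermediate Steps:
S(D, T) = D + D³ - 3*T (S(D, T) = (T + T) + ((D²*D - 5*T) + D) = 2*T + ((D³ - 5*T) + D) = 2*T + (D + D³ - 5*T) = D + D³ - 3*T)
m(Y) = 2 + Y
m(S(-3, -5)) - 147*158 = (2 + (-3 + (-3)³ - 3*(-5))) - 147*158 = (2 + (-3 - 27 + 15)) - 23226 = (2 - 15) - 23226 = -13 - 23226 = -23239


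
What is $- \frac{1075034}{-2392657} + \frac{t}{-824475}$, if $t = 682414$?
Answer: $- \frac{746443976848}{1972685880075} \approx -0.37839$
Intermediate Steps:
$- \frac{1075034}{-2392657} + \frac{t}{-824475} = - \frac{1075034}{-2392657} + \frac{682414}{-824475} = \left(-1075034\right) \left(- \frac{1}{2392657}\right) + 682414 \left(- \frac{1}{824475}\right) = \frac{1075034}{2392657} - \frac{682414}{824475} = - \frac{746443976848}{1972685880075}$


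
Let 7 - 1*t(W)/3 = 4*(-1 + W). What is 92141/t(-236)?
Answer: 92141/2865 ≈ 32.161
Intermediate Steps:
t(W) = 33 - 12*W (t(W) = 21 - 12*(-1 + W) = 21 - 3*(-4 + 4*W) = 21 + (12 - 12*W) = 33 - 12*W)
92141/t(-236) = 92141/(33 - 12*(-236)) = 92141/(33 + 2832) = 92141/2865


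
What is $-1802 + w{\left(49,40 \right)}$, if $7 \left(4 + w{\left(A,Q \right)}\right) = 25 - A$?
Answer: $- \frac{12666}{7} \approx -1809.4$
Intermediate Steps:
$w{\left(A,Q \right)} = - \frac{3}{7} - \frac{A}{7}$ ($w{\left(A,Q \right)} = -4 + \frac{25 - A}{7} = -4 - \left(- \frac{25}{7} + \frac{A}{7}\right) = - \frac{3}{7} - \frac{A}{7}$)
$-1802 + w{\left(49,40 \right)} = -1802 - \frac{52}{7} = - \frac{12666}{7}$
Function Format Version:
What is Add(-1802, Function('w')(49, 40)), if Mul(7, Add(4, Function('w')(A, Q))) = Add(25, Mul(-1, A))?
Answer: Rational(-12666, 7) ≈ -1809.4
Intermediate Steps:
Function('w')(A, Q) = Add(Rational(-3, 7), Mul(Rational(-1, 7), A)) (Function('w')(A, Q) = Add(-4, Mul(Rational(1, 7), Add(25, Mul(-1, A)))) = Add(-4, Add(Rational(25, 7), Mul(Rational(-1, 7), A))) = Add(Rational(-3, 7), Mul(Rational(-1, 7), A)))
Add(-1802, Function('w')(49, 40)) = Add(-1802, Add(Rational(-3, 7), Mul(Rational(-1, 7), 49))) = Add(-1802, Add(Rational(-3, 7), -7)) = Add(-1802, Rational(-52, 7)) = Rational(-12666, 7)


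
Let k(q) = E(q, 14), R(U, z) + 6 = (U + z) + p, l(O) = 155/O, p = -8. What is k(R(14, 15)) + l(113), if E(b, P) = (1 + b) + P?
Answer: 3545/113 ≈ 31.372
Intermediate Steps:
E(b, P) = 1 + P + b
R(U, z) = -14 + U + z (R(U, z) = -6 + ((U + z) - 8) = -6 + (-8 + U + z) = -14 + U + z)
k(q) = 15 + q (k(q) = 1 + 14 + q = 15 + q)
k(R(14, 15)) + l(113) = (15 + (-14 + 14 + 15)) + 155/113 = (15 + 15) + 155*(1/113) = 30 + 155/113 = 3545/113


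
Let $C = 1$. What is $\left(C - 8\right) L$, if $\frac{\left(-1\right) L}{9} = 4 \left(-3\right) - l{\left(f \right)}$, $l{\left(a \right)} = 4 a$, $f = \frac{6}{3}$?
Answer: $-1260$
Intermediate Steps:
$f = 2$ ($f = 6 \cdot \frac{1}{3} = 2$)
$L = 180$ ($L = - 9 \left(4 \left(-3\right) - 4 \cdot 2\right) = - 9 \left(-12 - 8\right) = \left(-9\right) \left(-20\right) = 180$)
$\left(C - 8\right) L = \left(1 - 8\right) 180 = \left(-7\right) 180 = -1260$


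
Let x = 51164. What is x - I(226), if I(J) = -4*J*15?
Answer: 64724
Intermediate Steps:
I(J) = -60*J
x - I(226) = 51164 - (-60)*226 = 51164 - 1*(-13560) = 51164 + 13560 = 64724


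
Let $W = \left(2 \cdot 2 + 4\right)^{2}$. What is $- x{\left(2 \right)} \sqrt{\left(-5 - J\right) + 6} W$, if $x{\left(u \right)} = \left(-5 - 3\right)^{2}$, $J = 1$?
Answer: $0$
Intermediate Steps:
$x{\left(u \right)} = 64$ ($x{\left(u \right)} = \left(-8\right)^{2} = 64$)
$W = 64$ ($W = \left(4 + 4\right)^{2} = 8^{2} = 64$)
$- x{\left(2 \right)} \sqrt{\left(-5 - J\right) + 6} W = \left(-1\right) 64 \sqrt{\left(-5 - 1\right) + 6} \cdot 64 = - 64 \sqrt{\left(-5 - 1\right) + 6} \cdot 64 = - 64 \sqrt{-6 + 6} \cdot 64 = - 64 \sqrt{0} \cdot 64 = \left(-64\right) 0 \cdot 64 = 0 \cdot 64 = 0$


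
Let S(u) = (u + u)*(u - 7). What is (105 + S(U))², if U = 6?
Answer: 8649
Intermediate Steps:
S(u) = 2*u*(-7 + u) (S(u) = (2*u)*(-7 + u) = 2*u*(-7 + u))
(105 + S(U))² = (105 + 2*6*(-7 + 6))² = (105 + 2*6*(-1))² = (105 - 12)² = 93² = 8649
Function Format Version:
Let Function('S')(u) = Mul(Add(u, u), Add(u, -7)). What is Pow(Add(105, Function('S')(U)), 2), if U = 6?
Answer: 8649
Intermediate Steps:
Function('S')(u) = Mul(2, u, Add(-7, u)) (Function('S')(u) = Mul(Mul(2, u), Add(-7, u)) = Mul(2, u, Add(-7, u)))
Pow(Add(105, Function('S')(U)), 2) = Pow(Add(105, Mul(2, 6, Add(-7, 6))), 2) = Pow(Add(105, Mul(2, 6, -1)), 2) = Pow(Add(105, -12), 2) = Pow(93, 2) = 8649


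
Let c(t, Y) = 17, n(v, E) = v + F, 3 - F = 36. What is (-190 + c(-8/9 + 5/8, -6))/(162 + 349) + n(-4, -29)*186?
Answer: -3516875/511 ≈ -6882.3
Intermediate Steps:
F = -33 (F = 3 - 1*36 = 3 - 36 = -33)
n(v, E) = -33 + v (n(v, E) = v - 33 = -33 + v)
(-190 + c(-8/9 + 5/8, -6))/(162 + 349) + n(-4, -29)*186 = (-190 + 17)/(162 + 349) + (-33 - 4)*186 = -173/511 - 37*186 = -173*1/511 - 6882 = -173/511 - 6882 = -3516875/511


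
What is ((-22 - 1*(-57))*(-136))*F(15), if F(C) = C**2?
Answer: -1071000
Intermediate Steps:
((-22 - 1*(-57))*(-136))*F(15) = ((-22 - 1*(-57))*(-136))*15**2 = ((-22 + 57)*(-136))*225 = (35*(-136))*225 = -4760*225 = -1071000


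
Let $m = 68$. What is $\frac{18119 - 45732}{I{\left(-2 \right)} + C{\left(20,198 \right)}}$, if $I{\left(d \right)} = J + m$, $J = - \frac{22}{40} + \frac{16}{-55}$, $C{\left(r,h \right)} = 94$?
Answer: $- \frac{1214972}{7091} \approx -171.34$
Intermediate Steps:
$J = - \frac{37}{44}$ ($J = \left(-22\right) \frac{1}{40} + 16 \left(- \frac{1}{55}\right) = - \frac{11}{20} - \frac{16}{55} = - \frac{37}{44} \approx -0.84091$)
$I{\left(d \right)} = \frac{2955}{44}$ ($I{\left(d \right)} = - \frac{37}{44} + 68 = \frac{2955}{44}$)
$\frac{18119 - 45732}{I{\left(-2 \right)} + C{\left(20,198 \right)}} = \frac{18119 - 45732}{\frac{2955}{44} + 94} = - \frac{27613}{\frac{7091}{44}} = \left(-27613\right) \frac{44}{7091} = - \frac{1214972}{7091}$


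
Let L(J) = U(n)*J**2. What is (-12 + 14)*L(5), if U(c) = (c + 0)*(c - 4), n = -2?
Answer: 600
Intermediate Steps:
U(c) = c*(-4 + c)
L(J) = 12*J**2 (L(J) = (-2*(-4 - 2))*J**2 = (-2*(-6))*J**2 = 12*J**2)
(-12 + 14)*L(5) = (-12 + 14)*(12*5**2) = 2*(12*25) = 2*300 = 600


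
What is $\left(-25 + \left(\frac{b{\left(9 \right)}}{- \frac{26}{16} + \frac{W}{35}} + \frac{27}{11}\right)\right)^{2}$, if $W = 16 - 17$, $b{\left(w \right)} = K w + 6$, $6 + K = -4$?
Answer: $\frac{20706058816}{25938649} \approx 798.27$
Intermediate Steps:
$K = -10$ ($K = -6 - 4 = -10$)
$b{\left(w \right)} = 6 - 10 w$ ($b{\left(w \right)} = - 10 w + 6 = 6 - 10 w$)
$W = -1$
$\left(-25 + \left(\frac{b{\left(9 \right)}}{- \frac{26}{16} + \frac{W}{35}} + \frac{27}{11}\right)\right)^{2} = \left(-25 + \left(\frac{6 - 90}{- \frac{26}{16} - \frac{1}{35}} + \frac{27}{11}\right)\right)^{2} = \left(-25 + \left(\frac{6 - 90}{\left(-26\right) \frac{1}{16} - \frac{1}{35}} + 27 \cdot \frac{1}{11}\right)\right)^{2} = \left(-25 - \left(- \frac{27}{11} + \frac{84}{- \frac{13}{8} - \frac{1}{35}}\right)\right)^{2} = \left(-25 - \left(- \frac{27}{11} + \frac{84}{- \frac{463}{280}}\right)\right)^{2} = \left(-25 + \left(\left(-84\right) \left(- \frac{280}{463}\right) + \frac{27}{11}\right)\right)^{2} = \left(-25 + \left(\frac{23520}{463} + \frac{27}{11}\right)\right)^{2} = \left(-25 + \frac{271221}{5093}\right)^{2} = \left(\frac{143896}{5093}\right)^{2} = \frac{20706058816}{25938649}$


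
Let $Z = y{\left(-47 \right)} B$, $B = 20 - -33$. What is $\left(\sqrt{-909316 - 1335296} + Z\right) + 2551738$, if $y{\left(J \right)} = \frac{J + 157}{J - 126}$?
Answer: $\frac{441444844}{173} + 2 i \sqrt{561153} \approx 2.5517 \cdot 10^{6} + 1498.2 i$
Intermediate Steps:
$y{\left(J \right)} = \frac{157 + J}{-126 + J}$
$B = 53$ ($B = 20 + 33 = 53$)
$Z = - \frac{5830}{173}$ ($Z = \frac{157 - 47}{-126 - 47} \cdot 53 = \frac{1}{-173} \cdot 110 \cdot 53 = \left(- \frac{1}{173}\right) 110 \cdot 53 = \left(- \frac{110}{173}\right) 53 = - \frac{5830}{173} \approx -33.699$)
$\left(\sqrt{-909316 - 1335296} + Z\right) + 2551738 = \left(\sqrt{-909316 - 1335296} - \frac{5830}{173}\right) + 2551738 = \left(\sqrt{-2244612} - \frac{5830}{173}\right) + 2551738 = \left(2 i \sqrt{561153} - \frac{5830}{173}\right) + 2551738 = \left(- \frac{5830}{173} + 2 i \sqrt{561153}\right) + 2551738 = \frac{441444844}{173} + 2 i \sqrt{561153}$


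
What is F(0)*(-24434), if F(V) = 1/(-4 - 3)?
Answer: 24434/7 ≈ 3490.6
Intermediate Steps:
F(V) = -⅐ (F(V) = 1/(-7) = -⅐)
F(0)*(-24434) = -⅐*(-24434) = 24434/7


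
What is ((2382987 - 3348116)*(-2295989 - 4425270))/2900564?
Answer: 6486881977411/2900564 ≈ 2.2364e+6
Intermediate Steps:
((2382987 - 3348116)*(-2295989 - 4425270))/2900564 = -965129*(-6721259)*(1/2900564) = 6486881977411*(1/2900564) = 6486881977411/2900564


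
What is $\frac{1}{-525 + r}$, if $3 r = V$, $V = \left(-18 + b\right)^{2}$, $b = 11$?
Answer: $- \frac{3}{1526} \approx -0.0019659$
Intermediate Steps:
$V = 49$ ($V = \left(-18 + 11\right)^{2} = \left(-7\right)^{2} = 49$)
$r = \frac{49}{3}$ ($r = \frac{1}{3} \cdot 49 = \frac{49}{3} \approx 16.333$)
$\frac{1}{-525 + r} = \frac{1}{-525 + \frac{49}{3}} = \frac{1}{- \frac{1526}{3}} = - \frac{3}{1526}$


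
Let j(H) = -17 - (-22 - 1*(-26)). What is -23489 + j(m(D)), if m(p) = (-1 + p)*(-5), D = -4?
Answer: -23510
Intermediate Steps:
m(p) = 5 - 5*p
j(H) = -21 (j(H) = -17 - (-22 + 26) = -17 - 1*4 = -17 - 4 = -21)
-23489 + j(m(D)) = -23489 - 21 = -23510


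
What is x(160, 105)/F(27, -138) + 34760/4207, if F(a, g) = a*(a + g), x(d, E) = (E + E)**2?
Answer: -9039220/1400931 ≈ -6.4523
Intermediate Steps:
x(d, E) = 4*E**2 (x(d, E) = (2*E)**2 = 4*E**2)
x(160, 105)/F(27, -138) + 34760/4207 = (4*105**2)/((27*(27 - 138))) + 34760/4207 = (4*11025)/((27*(-111))) + 34760*(1/4207) = 44100/(-2997) + 34760/4207 = 44100*(-1/2997) + 34760/4207 = -4900/333 + 34760/4207 = -9039220/1400931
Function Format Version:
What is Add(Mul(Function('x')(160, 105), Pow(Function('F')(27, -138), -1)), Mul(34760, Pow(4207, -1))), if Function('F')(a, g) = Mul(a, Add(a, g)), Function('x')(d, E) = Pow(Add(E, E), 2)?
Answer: Rational(-9039220, 1400931) ≈ -6.4523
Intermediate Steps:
Function('x')(d, E) = Mul(4, Pow(E, 2)) (Function('x')(d, E) = Pow(Mul(2, E), 2) = Mul(4, Pow(E, 2)))
Add(Mul(Function('x')(160, 105), Pow(Function('F')(27, -138), -1)), Mul(34760, Pow(4207, -1))) = Add(Mul(Mul(4, Pow(105, 2)), Pow(Mul(27, Add(27, -138)), -1)), Mul(34760, Pow(4207, -1))) = Add(Mul(Mul(4, 11025), Pow(Mul(27, -111), -1)), Mul(34760, Rational(1, 4207))) = Add(Mul(44100, Pow(-2997, -1)), Rational(34760, 4207)) = Add(Mul(44100, Rational(-1, 2997)), Rational(34760, 4207)) = Add(Rational(-4900, 333), Rational(34760, 4207)) = Rational(-9039220, 1400931)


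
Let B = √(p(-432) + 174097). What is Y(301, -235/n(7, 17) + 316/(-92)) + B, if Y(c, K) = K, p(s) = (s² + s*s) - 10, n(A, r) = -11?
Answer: 4536/253 + 3*√60815 ≈ 757.75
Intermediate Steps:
p(s) = -10 + 2*s² (p(s) = (s² + s²) - 10 = 2*s² - 10 = -10 + 2*s²)
B = 3*√60815 (B = √((-10 + 2*(-432)²) + 174097) = √((-10 + 2*186624) + 174097) = √((-10 + 373248) + 174097) = √(373238 + 174097) = √547335 = 3*√60815 ≈ 739.82)
Y(301, -235/n(7, 17) + 316/(-92)) + B = (-235/(-11) + 316/(-92)) + 3*√60815 = (-235*(-1/11) + 316*(-1/92)) + 3*√60815 = (235/11 - 79/23) + 3*√60815 = 4536/253 + 3*√60815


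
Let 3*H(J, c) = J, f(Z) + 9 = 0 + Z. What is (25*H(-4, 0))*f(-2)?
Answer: 1100/3 ≈ 366.67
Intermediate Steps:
f(Z) = -9 + Z (f(Z) = -9 + (0 + Z) = -9 + Z)
H(J, c) = J/3
(25*H(-4, 0))*f(-2) = (25*((⅓)*(-4)))*(-9 - 2) = (25*(-4/3))*(-11) = -100/3*(-11) = 1100/3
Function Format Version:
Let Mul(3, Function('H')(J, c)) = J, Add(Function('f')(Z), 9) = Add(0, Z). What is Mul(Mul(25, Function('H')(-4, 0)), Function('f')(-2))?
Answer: Rational(1100, 3) ≈ 366.67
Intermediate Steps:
Function('f')(Z) = Add(-9, Z) (Function('f')(Z) = Add(-9, Add(0, Z)) = Add(-9, Z))
Function('H')(J, c) = Mul(Rational(1, 3), J)
Mul(Mul(25, Function('H')(-4, 0)), Function('f')(-2)) = Mul(Mul(25, Mul(Rational(1, 3), -4)), Add(-9, -2)) = Mul(Mul(25, Rational(-4, 3)), -11) = Mul(Rational(-100, 3), -11) = Rational(1100, 3)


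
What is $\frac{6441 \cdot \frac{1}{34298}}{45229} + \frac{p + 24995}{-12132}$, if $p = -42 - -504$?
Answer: $- \frac{19745227833191}{9409968891972} \approx -2.0983$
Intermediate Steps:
$p = 462$ ($p = -42 + 504 = 462$)
$\frac{6441 \cdot \frac{1}{34298}}{45229} + \frac{p + 24995}{-12132} = \frac{6441 \cdot \frac{1}{34298}}{45229} + \frac{462 + 24995}{-12132} = 6441 \cdot \frac{1}{34298} \cdot \frac{1}{45229} + 25457 \left(- \frac{1}{12132}\right) = \frac{6441}{34298} \cdot \frac{1}{45229} - \frac{25457}{12132} = \frac{6441}{1551264242} - \frac{25457}{12132} = - \frac{19745227833191}{9409968891972}$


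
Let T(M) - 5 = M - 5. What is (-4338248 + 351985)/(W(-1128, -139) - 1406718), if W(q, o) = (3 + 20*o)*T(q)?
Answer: -3986263/1725738 ≈ -2.3099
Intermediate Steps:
T(M) = M (T(M) = 5 + (M - 5) = 5 + (-5 + M) = M)
W(q, o) = q*(3 + 20*o) (W(q, o) = (3 + 20*o)*q = q*(3 + 20*o))
(-4338248 + 351985)/(W(-1128, -139) - 1406718) = (-4338248 + 351985)/(-1128*(3 + 20*(-139)) - 1406718) = -3986263/(-1128*(3 - 2780) - 1406718) = -3986263/(-1128*(-2777) - 1406718) = -3986263/(3132456 - 1406718) = -3986263/1725738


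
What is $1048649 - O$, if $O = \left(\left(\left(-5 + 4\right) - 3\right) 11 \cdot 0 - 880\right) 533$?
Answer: $1517689$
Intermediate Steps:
$O = -469040$ ($O = \left(\left(-1 - 3\right) 11 \cdot 0 - 880\right) 533 = \left(\left(-4\right) 11 \cdot 0 - 880\right) 533 = \left(\left(-44\right) 0 - 880\right) 533 = \left(0 - 880\right) 533 = \left(-880\right) 533 = -469040$)
$1048649 - O = 1048649 - -469040 = 1048649 + 469040 = 1517689$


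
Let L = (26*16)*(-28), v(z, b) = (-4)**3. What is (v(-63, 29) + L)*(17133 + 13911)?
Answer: -363587328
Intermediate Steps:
v(z, b) = -64
L = -11648 (L = 416*(-28) = -11648)
(v(-63, 29) + L)*(17133 + 13911) = (-64 - 11648)*(17133 + 13911) = -11712*31044 = -363587328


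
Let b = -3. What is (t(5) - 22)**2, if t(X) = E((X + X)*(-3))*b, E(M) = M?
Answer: 4624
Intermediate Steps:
t(X) = 18*X (t(X) = ((X + X)*(-3))*(-3) = ((2*X)*(-3))*(-3) = -6*X*(-3) = 18*X)
(t(5) - 22)**2 = (18*5 - 22)**2 = (90 - 22)**2 = 68**2 = 4624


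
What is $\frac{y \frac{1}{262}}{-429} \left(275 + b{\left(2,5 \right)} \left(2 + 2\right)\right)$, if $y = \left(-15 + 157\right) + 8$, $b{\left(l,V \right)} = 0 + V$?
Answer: $- \frac{7375}{18733} \approx -0.39369$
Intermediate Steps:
$b{\left(l,V \right)} = V$
$y = 150$ ($y = 142 + 8 = 150$)
$\frac{y \frac{1}{262}}{-429} \left(275 + b{\left(2,5 \right)} \left(2 + 2\right)\right) = \frac{150 \cdot \frac{1}{262}}{-429} \left(275 + 5 \left(2 + 2\right)\right) = 150 \cdot \frac{1}{262} \left(- \frac{1}{429}\right) \left(275 + 5 \cdot 4\right) = \frac{75}{131} \left(- \frac{1}{429}\right) \left(275 + 20\right) = \left(- \frac{25}{18733}\right) 295 = - \frac{7375}{18733}$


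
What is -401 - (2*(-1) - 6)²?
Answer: -465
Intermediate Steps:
-401 - (2*(-1) - 6)² = -401 - (-2 - 6)² = -401 - 1*(-8)² = -401 - 1*64 = -401 - 64 = -465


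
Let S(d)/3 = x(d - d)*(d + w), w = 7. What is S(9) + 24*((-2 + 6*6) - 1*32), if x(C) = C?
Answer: 48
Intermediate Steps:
S(d) = 0 (S(d) = 3*((d - d)*(d + 7)) = 3*(0*(7 + d)) = 3*0 = 0)
S(9) + 24*((-2 + 6*6) - 1*32) = 0 + 24*((-2 + 6*6) - 1*32) = 0 + 24*((-2 + 36) - 32) = 0 + 24*(34 - 32) = 0 + 24*2 = 0 + 48 = 48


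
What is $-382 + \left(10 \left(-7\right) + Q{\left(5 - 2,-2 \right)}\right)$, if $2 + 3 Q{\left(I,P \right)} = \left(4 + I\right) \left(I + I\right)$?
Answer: $- \frac{1316}{3} \approx -438.67$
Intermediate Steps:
$Q{\left(I,P \right)} = - \frac{2}{3} + \frac{2 I \left(4 + I\right)}{3}$ ($Q{\left(I,P \right)} = - \frac{2}{3} + \frac{\left(4 + I\right) \left(I + I\right)}{3} = - \frac{2}{3} + \frac{\left(4 + I\right) 2 I}{3} = - \frac{2}{3} + \frac{2 I \left(4 + I\right)}{3}$)
$-382 + \left(10 \left(-7\right) + Q{\left(5 - 2,-2 \right)}\right) = -382 + \left(10 \left(-7\right) + \left(- \frac{2}{3} + \frac{2 \left(5 - 2\right)^{2}}{3} + \frac{8 \left(5 - 2\right)}{3}\right)\right) = -382 - \left(\frac{212}{3} - \frac{8 \left(5 - 2\right)}{3} - \frac{2 \left(5 - 2\right)^{2}}{3}\right) = -382 + \left(-70 + \left(- \frac{2}{3} + \frac{2 \cdot 3^{2}}{3} + \frac{8}{3} \cdot 3\right)\right) = -382 + \left(-70 + \left(- \frac{2}{3} + \frac{2}{3} \cdot 9 + 8\right)\right) = -382 + \left(-70 + \left(- \frac{2}{3} + 6 + 8\right)\right) = -382 + \left(-70 + \frac{40}{3}\right) = -382 - \frac{170}{3} = - \frac{1316}{3}$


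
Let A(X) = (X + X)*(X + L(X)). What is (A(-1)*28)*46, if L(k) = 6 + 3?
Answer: -20608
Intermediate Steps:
L(k) = 9
A(X) = 2*X*(9 + X) (A(X) = (X + X)*(X + 9) = (2*X)*(9 + X) = 2*X*(9 + X))
(A(-1)*28)*46 = ((2*(-1)*(9 - 1))*28)*46 = ((2*(-1)*8)*28)*46 = -16*28*46 = -448*46 = -20608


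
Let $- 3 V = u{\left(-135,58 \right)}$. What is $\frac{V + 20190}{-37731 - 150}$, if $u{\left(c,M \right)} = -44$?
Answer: $- \frac{60614}{113643} \approx -0.53337$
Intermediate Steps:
$V = \frac{44}{3}$ ($V = \left(- \frac{1}{3}\right) \left(-44\right) = \frac{44}{3} \approx 14.667$)
$\frac{V + 20190}{-37731 - 150} = \frac{\frac{44}{3} + 20190}{-37731 - 150} = \frac{60614}{3 \left(-37881\right)} = \frac{60614}{3} \left(- \frac{1}{37881}\right) = - \frac{60614}{113643}$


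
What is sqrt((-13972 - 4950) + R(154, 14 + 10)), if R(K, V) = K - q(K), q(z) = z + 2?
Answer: 2*I*sqrt(4731) ≈ 137.56*I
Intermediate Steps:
q(z) = 2 + z
R(K, V) = -2 (R(K, V) = K - (2 + K) = K + (-2 - K) = -2)
sqrt((-13972 - 4950) + R(154, 14 + 10)) = sqrt((-13972 - 4950) - 2) = sqrt(-18922 - 2) = sqrt(-18924) = 2*I*sqrt(4731)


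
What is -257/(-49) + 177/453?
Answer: 41698/7399 ≈ 5.6356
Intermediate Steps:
-257/(-49) + 177/453 = -257*(-1/49) + 177*(1/453) = 257/49 + 59/151 = 41698/7399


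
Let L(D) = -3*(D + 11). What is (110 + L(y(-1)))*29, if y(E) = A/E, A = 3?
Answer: 2494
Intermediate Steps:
y(E) = 3/E
L(D) = -33 - 3*D (L(D) = -3*(11 + D) = -33 - 3*D)
(110 + L(y(-1)))*29 = (110 + (-33 - 9/(-1)))*29 = (110 + (-33 - 9*(-1)))*29 = (110 + (-33 - 3*(-3)))*29 = (110 + (-33 + 9))*29 = (110 - 24)*29 = 86*29 = 2494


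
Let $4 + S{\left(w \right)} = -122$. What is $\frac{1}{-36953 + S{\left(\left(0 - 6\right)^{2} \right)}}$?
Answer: $- \frac{1}{37079} \approx -2.6969 \cdot 10^{-5}$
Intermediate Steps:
$S{\left(w \right)} = -126$ ($S{\left(w \right)} = -4 - 122 = -126$)
$\frac{1}{-36953 + S{\left(\left(0 - 6\right)^{2} \right)}} = \frac{1}{-36953 - 126} = \frac{1}{-37079} = - \frac{1}{37079}$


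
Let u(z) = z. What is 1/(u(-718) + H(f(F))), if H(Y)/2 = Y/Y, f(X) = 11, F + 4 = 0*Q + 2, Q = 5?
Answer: -1/716 ≈ -0.0013966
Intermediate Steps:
F = -2 (F = -4 + (0*5 + 2) = -4 + (0 + 2) = -4 + 2 = -2)
H(Y) = 2 (H(Y) = 2*(Y/Y) = 2*1 = 2)
1/(u(-718) + H(f(F))) = 1/(-718 + 2) = 1/(-716) = -1/716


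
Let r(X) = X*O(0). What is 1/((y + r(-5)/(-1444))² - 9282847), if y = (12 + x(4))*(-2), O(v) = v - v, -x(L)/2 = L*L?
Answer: -1/9281247 ≈ -1.0774e-7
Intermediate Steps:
x(L) = -2*L² (x(L) = -2*L*L = -2*L²)
O(v) = 0
r(X) = 0 (r(X) = X*0 = 0)
y = 40 (y = (12 - 2*4²)*(-2) = (12 - 2*16)*(-2) = (12 - 32)*(-2) = -20*(-2) = 40)
1/((y + r(-5)/(-1444))² - 9282847) = 1/((40 + 0/(-1444))² - 9282847) = 1/((40 + 0*(-1/1444))² - 9282847) = 1/((40 + 0)² - 9282847) = 1/(40² - 9282847) = 1/(1600 - 9282847) = 1/(-9281247) = -1/9281247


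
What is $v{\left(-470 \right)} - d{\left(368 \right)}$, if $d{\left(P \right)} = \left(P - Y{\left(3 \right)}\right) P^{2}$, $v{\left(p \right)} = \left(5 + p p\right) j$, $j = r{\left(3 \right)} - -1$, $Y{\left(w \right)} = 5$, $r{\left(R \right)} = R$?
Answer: $-48275292$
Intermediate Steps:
$j = 4$ ($j = 3 - -1 = 3 + 1 = 4$)
$v{\left(p \right)} = 20 + 4 p^{2}$ ($v{\left(p \right)} = \left(5 + p p\right) 4 = \left(5 + p^{2}\right) 4 = 20 + 4 p^{2}$)
$d{\left(P \right)} = P^{2} \left(-5 + P\right)$ ($d{\left(P \right)} = \left(P - 5\right) P^{2} = \left(-5 + P\right) P^{2} = P^{2} \left(-5 + P\right)$)
$v{\left(-470 \right)} - d{\left(368 \right)} = \left(20 + 4 \left(-470\right)^{2}\right) - 368^{2} \left(-5 + 368\right) = \left(20 + 4 \cdot 220900\right) - 135424 \cdot 363 = \left(20 + 883600\right) - 49158912 = 883620 - 49158912 = -48275292$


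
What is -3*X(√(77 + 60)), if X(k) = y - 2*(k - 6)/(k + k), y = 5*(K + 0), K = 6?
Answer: -87 - 18*√137/137 ≈ -88.538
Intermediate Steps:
y = 30 (y = 5*(6 + 0) = 5*6 = 30)
X(k) = 30 - (-6 + k)/k (X(k) = 30 - 2*(k - 6)/(k + k) = 30 - 2*(-6 + k)/(2*k) = 30 - 2*(-6 + k)*1/(2*k) = 30 - (-6 + k)/k)
-3*X(√(77 + 60)) = -3*(29 + 6/(√(77 + 60))) = -3*(29 + 6/(√137)) = -3*(29 + 6*(√137/137)) = -3*(29 + 6*√137/137) = -87 - 18*√137/137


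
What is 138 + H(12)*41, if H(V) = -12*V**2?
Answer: -70710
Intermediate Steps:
138 + H(12)*41 = 138 - 12*12**2*41 = 138 - 12*144*41 = 138 - 1728*41 = 138 - 70848 = -70710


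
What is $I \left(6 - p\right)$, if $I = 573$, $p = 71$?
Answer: $-37245$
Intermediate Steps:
$I \left(6 - p\right) = 573 \left(6 - 71\right) = 573 \left(-65\right) = -37245$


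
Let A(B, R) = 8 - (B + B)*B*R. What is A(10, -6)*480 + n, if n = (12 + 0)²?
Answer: 579984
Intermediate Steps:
A(B, R) = 8 - 2*R*B² (A(B, R) = 8 - 2*B*B*R = 8 - 2*R*B²)
n = 144 (n = 12² = 144)
A(10, -6)*480 + n = (8 - 2*(-6)*10²)*480 + 144 = (8 - 2*(-6)*100)*480 + 144 = (8 + 1200)*480 + 144 = 1208*480 + 144 = 579840 + 144 = 579984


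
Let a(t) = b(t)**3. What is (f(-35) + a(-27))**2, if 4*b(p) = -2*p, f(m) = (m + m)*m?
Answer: 1543154089/64 ≈ 2.4112e+7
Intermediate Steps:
f(m) = 2*m**2 (f(m) = (2*m)*m = 2*m**2)
b(p) = -p/2 (b(p) = (-2*p)/4 = -p/2)
a(t) = -t**3/8 (a(t) = (-t/2)**3 = -t**3/8)
(f(-35) + a(-27))**2 = (2*(-35)**2 - 1/8*(-27)**3)**2 = (2*1225 - 1/8*(-19683))**2 = (2450 + 19683/8)**2 = (39283/8)**2 = 1543154089/64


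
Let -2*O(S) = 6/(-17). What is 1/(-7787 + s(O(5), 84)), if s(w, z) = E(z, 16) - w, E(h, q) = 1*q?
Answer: -17/132110 ≈ -0.00012868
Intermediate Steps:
E(h, q) = q
O(S) = 3/17 (O(S) = -3/(-17) = -3*(-1)/17 = -1/2*(-6/17) = 3/17)
s(w, z) = 16 - w
1/(-7787 + s(O(5), 84)) = 1/(-7787 + (16 - 1*3/17)) = 1/(-7787 + (16 - 3/17)) = 1/(-7787 + 269/17) = 1/(-132110/17) = -17/132110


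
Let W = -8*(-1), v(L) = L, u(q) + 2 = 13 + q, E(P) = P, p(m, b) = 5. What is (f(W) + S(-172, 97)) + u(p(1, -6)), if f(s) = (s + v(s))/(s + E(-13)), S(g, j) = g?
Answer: -796/5 ≈ -159.20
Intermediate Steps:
u(q) = 11 + q (u(q) = -2 + (13 + q) = 11 + q)
W = 8
f(s) = 2*s/(-13 + s) (f(s) = (s + s)/(s - 13) = (2*s)/(-13 + s) = 2*s/(-13 + s))
(f(W) + S(-172, 97)) + u(p(1, -6)) = (2*8/(-13 + 8) - 172) + (11 + 5) = (2*8/(-5) - 172) + 16 = (2*8*(-⅕) - 172) + 16 = (-16/5 - 172) + 16 = -876/5 + 16 = -796/5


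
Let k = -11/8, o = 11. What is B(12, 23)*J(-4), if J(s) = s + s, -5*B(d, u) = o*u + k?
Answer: 2013/5 ≈ 402.60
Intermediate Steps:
k = -11/8 (k = -11*1/8 = -11/8 ≈ -1.3750)
B(d, u) = 11/40 - 11*u/5 (B(d, u) = -(11*u - 11/8)/5 = -(-11/8 + 11*u)/5 = 11/40 - 11*u/5)
J(s) = 2*s
B(12, 23)*J(-4) = (11/40 - 11/5*23)*(2*(-4)) = (11/40 - 253/5)*(-8) = -2013/40*(-8) = 2013/5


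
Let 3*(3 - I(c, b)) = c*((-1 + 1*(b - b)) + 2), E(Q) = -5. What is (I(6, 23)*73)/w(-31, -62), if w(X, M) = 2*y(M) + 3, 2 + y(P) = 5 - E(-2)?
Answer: 73/19 ≈ 3.8421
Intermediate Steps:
I(c, b) = 3 - c/3 (I(c, b) = 3 - c*((-1 + 1*(b - b)) + 2)/3 = 3 - c*((-1 + 1*0) + 2)/3 = 3 - c*((-1 + 0) + 2)/3 = 3 - c*(-1 + 2)/3 = 3 - c/3)
y(P) = 8 (y(P) = -2 + (5 - 1*(-5)) = -2 + (5 + 5) = -2 + 10 = 8)
w(X, M) = 19 (w(X, M) = 2*8 + 3 = 16 + 3 = 19)
(I(6, 23)*73)/w(-31, -62) = ((3 - ⅓*6)*73)/19 = ((3 - 2)*73)*(1/19) = (1*73)*(1/19) = 73*(1/19) = 73/19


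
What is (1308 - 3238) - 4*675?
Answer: -4630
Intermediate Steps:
(1308 - 3238) - 4*675 = -1930 - 2700 = -4630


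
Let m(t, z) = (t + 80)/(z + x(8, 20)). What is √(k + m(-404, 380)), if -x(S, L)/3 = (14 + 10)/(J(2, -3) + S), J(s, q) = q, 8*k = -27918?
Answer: 3*I*√324007059/914 ≈ 59.082*I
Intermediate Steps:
k = -13959/4 (k = (⅛)*(-27918) = -13959/4 ≈ -3489.8)
x(S, L) = -72/(-3 + S) (x(S, L) = -3*(14 + 10)/(-3 + S) = -72/(-3 + S))
m(t, z) = (80 + t)/(-72/5 + z) (m(t, z) = (t + 80)/(z - 72/(-3 + 8)) = (80 + t)/(z - 72/5) = (80 + t)/(-72/5 + z))
√(k + m(-404, 380)) = √(-13959/4 + 5*(80 - 404)/(-72 + 5*380)) = √(-13959/4 + 5*(-324)/(-72 + 1900)) = √(-13959/4 + 5*(-324)/1828) = √(-13959/4 + 5*(1/1828)*(-324)) = √(-13959/4 - 405/457) = √(-6380883/1828) = 3*I*√324007059/914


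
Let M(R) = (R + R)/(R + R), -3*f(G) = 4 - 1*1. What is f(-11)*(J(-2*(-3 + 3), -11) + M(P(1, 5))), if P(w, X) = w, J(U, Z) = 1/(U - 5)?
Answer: -4/5 ≈ -0.80000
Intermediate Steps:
J(U, Z) = 1/(-5 + U)
f(G) = -1 (f(G) = -(4 - 1*1)/3 = -(4 - 1)/3 = -1/3*3 = -1)
M(R) = 1 (M(R) = (2*R)/((2*R)) = (2*R)*(1/(2*R)) = 1)
f(-11)*(J(-2*(-3 + 3), -11) + M(P(1, 5))) = -(1/(-5 - 2*(-3 + 3)) + 1) = -(1/(-5 - 2*0) + 1) = -(1/(-5 + 0) + 1) = -(1/(-5) + 1) = -(-1/5 + 1) = -1*4/5 = -4/5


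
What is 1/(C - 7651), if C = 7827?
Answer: 1/176 ≈ 0.0056818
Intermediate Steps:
1/(C - 7651) = 1/(7827 - 7651) = 1/176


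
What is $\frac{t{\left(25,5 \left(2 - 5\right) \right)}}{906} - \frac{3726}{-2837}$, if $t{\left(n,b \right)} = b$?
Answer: $\frac{1111067}{856774} \approx 1.2968$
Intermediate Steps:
$\frac{t{\left(25,5 \left(2 - 5\right) \right)}}{906} - \frac{3726}{-2837} = \frac{5 \left(2 - 5\right)}{906} - \frac{3726}{-2837} = 5 \left(-3\right) \frac{1}{906} - - \frac{3726}{2837} = \left(-15\right) \frac{1}{906} + \frac{3726}{2837} = - \frac{5}{302} + \frac{3726}{2837} = \frac{1111067}{856774}$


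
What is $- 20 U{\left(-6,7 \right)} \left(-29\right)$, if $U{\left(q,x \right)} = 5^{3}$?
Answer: $72500$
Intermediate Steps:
$U{\left(q,x \right)} = 125$
$- 20 U{\left(-6,7 \right)} \left(-29\right) = \left(-20\right) 125 \left(-29\right) = \left(-2500\right) \left(-29\right) = 72500$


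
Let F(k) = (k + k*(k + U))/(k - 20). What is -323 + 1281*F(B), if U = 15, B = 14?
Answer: -89993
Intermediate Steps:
F(k) = (k + k*(15 + k))/(-20 + k) (F(k) = (k + k*(k + 15))/(k - 20) = (k + k*(15 + k))/(-20 + k))
-323 + 1281*F(B) = -323 + 1281*(14*(16 + 14)/(-20 + 14)) = -323 + 1281*(14*30/(-6)) = -323 + 1281*(14*(-⅙)*30) = -323 + 1281*(-70) = -323 - 89670 = -89993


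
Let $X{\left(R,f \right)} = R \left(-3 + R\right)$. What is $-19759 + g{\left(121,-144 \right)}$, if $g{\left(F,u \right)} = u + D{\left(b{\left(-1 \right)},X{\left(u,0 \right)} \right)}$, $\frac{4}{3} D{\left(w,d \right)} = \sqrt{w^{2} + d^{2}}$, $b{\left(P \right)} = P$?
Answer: $-19903 + \frac{15 \sqrt{17923369}}{4} \approx -4027.0$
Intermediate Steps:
$D{\left(w,d \right)} = \frac{3 \sqrt{d^{2} + w^{2}}}{4}$ ($D{\left(w,d \right)} = \frac{3 \sqrt{w^{2} + d^{2}}}{4} = \frac{3 \sqrt{d^{2} + w^{2}}}{4}$)
$g{\left(F,u \right)} = u + \frac{3 \sqrt{1 + u^{2} \left(-3 + u\right)^{2}}}{4}$ ($g{\left(F,u \right)} = u + \frac{3 \sqrt{\left(u \left(-3 + u\right)\right)^{2} + \left(-1\right)^{2}}}{4} = u + \frac{3 \sqrt{u^{2} \left(-3 + u\right)^{2} + 1}}{4} = u + \frac{3 \sqrt{1 + u^{2} \left(-3 + u\right)^{2}}}{4}$)
$-19759 + g{\left(121,-144 \right)} = -19759 - \left(144 - \frac{3 \sqrt{1 + \left(-144\right)^{2} \left(-3 - 144\right)^{2}}}{4}\right) = -19759 - \left(144 - \frac{3 \sqrt{1 + 20736 \left(-147\right)^{2}}}{4}\right) = -19759 - \left(144 - \frac{3 \sqrt{1 + 20736 \cdot 21609}}{4}\right) = -19759 - \left(144 - \frac{3 \sqrt{1 + 448084224}}{4}\right) = -19759 - \left(144 - \frac{3 \sqrt{448084225}}{4}\right) = -19759 - \left(144 - \frac{3 \cdot 5 \sqrt{17923369}}{4}\right) = -19759 - \left(144 - \frac{15 \sqrt{17923369}}{4}\right) = -19903 + \frac{15 \sqrt{17923369}}{4}$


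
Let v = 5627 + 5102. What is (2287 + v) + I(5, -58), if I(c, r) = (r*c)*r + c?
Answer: 29841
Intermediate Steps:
I(c, r) = c + c*r**2 (I(c, r) = (c*r)*r + c = c*r**2 + c = c + c*r**2)
v = 10729
(2287 + v) + I(5, -58) = (2287 + 10729) + 5*(1 + (-58)**2) = 13016 + 5*(1 + 3364) = 13016 + 5*3365 = 13016 + 16825 = 29841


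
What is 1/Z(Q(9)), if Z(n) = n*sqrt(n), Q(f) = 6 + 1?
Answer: sqrt(7)/49 ≈ 0.053995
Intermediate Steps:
Q(f) = 7
Z(n) = n**(3/2)
1/Z(Q(9)) = 1/(7**(3/2)) = 1/(7*sqrt(7)) = sqrt(7)/49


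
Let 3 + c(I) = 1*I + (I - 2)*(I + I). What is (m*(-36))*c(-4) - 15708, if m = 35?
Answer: -67368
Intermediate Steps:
c(I) = -3 + I + 2*I*(-2 + I) (c(I) = -3 + (1*I + (I - 2)*(I + I)) = -3 + (I + (-2 + I)*(2*I)) = -3 + (I + 2*I*(-2 + I)) = -3 + I + 2*I*(-2 + I))
(m*(-36))*c(-4) - 15708 = (35*(-36))*(-3 - 3*(-4) + 2*(-4)²) - 15708 = -1260*(-3 + 12 + 2*16) - 15708 = -1260*(-3 + 12 + 32) - 15708 = -1260*41 - 15708 = -51660 - 15708 = -67368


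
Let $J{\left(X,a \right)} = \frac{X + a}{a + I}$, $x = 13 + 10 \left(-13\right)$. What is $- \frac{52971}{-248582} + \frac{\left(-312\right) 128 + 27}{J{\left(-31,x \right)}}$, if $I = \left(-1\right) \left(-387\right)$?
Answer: $\frac{334823222496}{4598767} \approx 72807.0$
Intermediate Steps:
$I = 387$
$x = -117$ ($x = 13 - 130 = -117$)
$J{\left(X,a \right)} = \frac{X + a}{387 + a}$ ($J{\left(X,a \right)} = \frac{X + a}{a + 387} = \frac{X + a}{387 + a}$)
$- \frac{52971}{-248582} + \frac{\left(-312\right) 128 + 27}{J{\left(-31,x \right)}} = - \frac{52971}{-248582} + \frac{\left(-312\right) 128 + 27}{\frac{1}{387 - 117} \left(-31 - 117\right)} = \left(-52971\right) \left(- \frac{1}{248582}\right) + \frac{-39936 + 27}{\frac{1}{270} \left(-148\right)} = \frac{52971}{248582} - \frac{39909}{\frac{1}{270} \left(-148\right)} = \frac{52971}{248582} - \frac{39909}{- \frac{74}{135}} = \frac{52971}{248582} - - \frac{5387715}{74} = \frac{52971}{248582} + \frac{5387715}{74} = \frac{334823222496}{4598767}$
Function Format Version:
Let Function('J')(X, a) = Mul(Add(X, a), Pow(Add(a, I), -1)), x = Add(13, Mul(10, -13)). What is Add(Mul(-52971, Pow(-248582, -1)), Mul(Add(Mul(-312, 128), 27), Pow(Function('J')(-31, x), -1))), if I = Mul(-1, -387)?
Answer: Rational(334823222496, 4598767) ≈ 72807.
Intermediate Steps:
I = 387
x = -117 (x = Add(13, -130) = -117)
Function('J')(X, a) = Mul(Pow(Add(387, a), -1), Add(X, a)) (Function('J')(X, a) = Mul(Add(X, a), Pow(Add(a, 387), -1)) = Mul(Add(X, a), Pow(Add(387, a), -1)) = Mul(Pow(Add(387, a), -1), Add(X, a)))
Add(Mul(-52971, Pow(-248582, -1)), Mul(Add(Mul(-312, 128), 27), Pow(Function('J')(-31, x), -1))) = Add(Mul(-52971, Pow(-248582, -1)), Mul(Add(Mul(-312, 128), 27), Pow(Mul(Pow(Add(387, -117), -1), Add(-31, -117)), -1))) = Add(Mul(-52971, Rational(-1, 248582)), Mul(Add(-39936, 27), Pow(Mul(Pow(270, -1), -148), -1))) = Add(Rational(52971, 248582), Mul(-39909, Pow(Mul(Rational(1, 270), -148), -1))) = Add(Rational(52971, 248582), Mul(-39909, Pow(Rational(-74, 135), -1))) = Add(Rational(52971, 248582), Mul(-39909, Rational(-135, 74))) = Add(Rational(52971, 248582), Rational(5387715, 74)) = Rational(334823222496, 4598767)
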